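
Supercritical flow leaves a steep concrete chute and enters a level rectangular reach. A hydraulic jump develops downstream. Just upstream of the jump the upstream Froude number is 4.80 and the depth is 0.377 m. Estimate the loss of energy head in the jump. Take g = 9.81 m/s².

Fr₁ = 4.80 (given).
By Bélanger, y₂/y₁ = ½[√(1 + 8Fr₁²) − 1] = ½[√185.3 − 1] = 6.31.
y₂ = 6.31 × 0.377 = 2.38 m.
V₁ = Fr₁·√(g·y₁) = 4.80×√(9.81×0.377) = 9.23 m/s; q = V₁·y₁ = 3.48 m²/s. V₂ = q/y₂ = 3.48/2.38 = 1.46 m/s. E₁ = y₁ + V₁²/2g = 4.72 m; E₂ = y₂ + V₂²/2g = 2.49 m. ΔE = E₁ − E₂ = 2.23 m.

ΔE = 2.23 m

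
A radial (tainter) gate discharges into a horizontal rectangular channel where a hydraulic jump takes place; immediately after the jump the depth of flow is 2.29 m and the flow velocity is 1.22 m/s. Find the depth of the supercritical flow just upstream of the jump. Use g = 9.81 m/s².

Fr₂ = V₂/√(g·y₂) = 1.22/√(9.81×2.29) = 0.257.
The Bélanger relation is symmetric: y₁/y₂ = ½[√(1 + 8Fr₂²) − 1] = ½[√1.530 − 1] = 0.118.
y₁ = 0.118 × 2.29 = 0.271 m.

y₁ = 0.271 m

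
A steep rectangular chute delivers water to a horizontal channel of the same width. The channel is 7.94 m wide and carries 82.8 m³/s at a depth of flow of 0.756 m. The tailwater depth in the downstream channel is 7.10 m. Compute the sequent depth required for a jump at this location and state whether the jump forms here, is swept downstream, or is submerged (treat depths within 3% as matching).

q = Q/b = 82.8/7.94 = 10.4 m²/s; V₁ = q/y₁ = 13.8 m/s. Fr₁ = V₁/√(g·y₁) = 5.07.
From the momentum equation for a rectangular channel, y₂/y₁ = ½[√(1 + 8Fr₁²) − 1] = ½[√206.2 − 1] = 6.68.
y₂ = 6.68 × 0.756 = 5.05 m.
Tailwater y_tw = 7.10 m: y_tw > y₂, so the jump is submerged.

y₂ = 5.05 m; the jump is submerged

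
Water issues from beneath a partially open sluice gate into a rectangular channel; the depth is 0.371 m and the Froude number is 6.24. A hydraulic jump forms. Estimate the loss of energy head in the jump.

ΔE = 4.40 m

Fr₁ = 6.24 (given).
From the momentum equation for a rectangular channel, y₂/y₁ = ½[√(1 + 8Fr₁²) − 1] = ½[√312.5 − 1] = 8.34.
y₂ = 8.34 × 0.371 = 3.09 m.
V₁ = Fr₁·√(g·y₁) = 6.24×√(9.81×0.371) = 11.9 m/s; q = V₁·y₁ = 4.42 m²/s. V₂ = q/y₂ = 4.42/3.09 = 1.43 m/s. E₁ = y₁ + V₁²/2g = 7.59 m; E₂ = y₂ + V₂²/2g = 3.20 m. ΔE = E₁ − E₂ = 4.40 m.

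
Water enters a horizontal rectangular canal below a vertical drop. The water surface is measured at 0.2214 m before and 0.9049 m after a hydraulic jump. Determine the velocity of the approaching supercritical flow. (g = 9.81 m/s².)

For a rectangular channel the momentum equation gives q² = ½·g·y₁·y₂·(y₁ + y₂) = ½×9.81×0.2214×0.9049×1.126 = 1.107.
q = √1.107 = 1.052 m²/s.
V₁ = q/y₁ = 1.052/0.2214 = 4.752 m/s.

V₁ = 4.752 m/s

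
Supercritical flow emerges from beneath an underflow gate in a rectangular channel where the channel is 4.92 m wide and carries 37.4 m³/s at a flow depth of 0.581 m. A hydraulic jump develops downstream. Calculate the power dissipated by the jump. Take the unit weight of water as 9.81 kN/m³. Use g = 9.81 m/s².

q = Q/b = 37.4/4.92 = 7.60 m²/s; V₁ = q/y₁ = 13.1 m/s. Fr₁ = V₁/√(g·y₁) = 5.48.
Bélanger equation: y₂/y₁ = ½[√(1 + 8Fr₁²) − 1] = ½[√241.3 − 1] = 7.27.
y₂ = 7.27 × 0.581 = 4.22 m.
V₂ = q/y₂ = 7.60/4.22 = 1.80 m/s. E₁ = y₁ + V₁²/2g = 9.31 m; E₂ = y₂ + V₂²/2g = 4.39 m. ΔE = E₁ − E₂ = 4.92 m.
P = γ·Q·ΔE = 9.81 × 37.4 × 4.92 = 1805 kW.

P = 1805 kW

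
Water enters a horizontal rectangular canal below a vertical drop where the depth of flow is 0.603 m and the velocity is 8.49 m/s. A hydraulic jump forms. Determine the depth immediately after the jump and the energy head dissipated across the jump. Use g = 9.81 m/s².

y₂ = 2.69 m; ΔE = 1.40 m

Fr₁ = V₁/√(g·y₁) = 8.49/√(9.81×0.603) = 3.49.
Conjugate-depth relation: y₂/y₁ = ½[√(1 + 8Fr₁²) − 1] = ½[√98.48 − 1] = 4.46.
y₂ = 4.46 × 0.603 = 2.69 m.
q = V₁·y₁ = 8.49 × 0.603 = 5.12 m²/s. V₂ = q/y₂ = 5.12/2.69 = 1.90 m/s. E₁ = y₁ + V₁²/2g = 4.28 m; E₂ = y₂ + V₂²/2g = 2.88 m. ΔE = E₁ − E₂ = 1.40 m.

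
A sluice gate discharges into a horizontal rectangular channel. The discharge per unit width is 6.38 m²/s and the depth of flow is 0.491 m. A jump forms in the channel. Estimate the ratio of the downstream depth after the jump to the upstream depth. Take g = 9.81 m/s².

y₂/y₁ = 7.89

V₁ = q/y₁ = 6.38/0.491 = 13.0 m/s. Fr₁ = V₁/√(g·y₁) = 13.0/√(9.81×0.491) = 5.92.
From the momentum equation for a rectangular channel, y₂/y₁ = ½[√(1 + 8Fr₁²) − 1] = ½[√281.4 − 1] = 7.89.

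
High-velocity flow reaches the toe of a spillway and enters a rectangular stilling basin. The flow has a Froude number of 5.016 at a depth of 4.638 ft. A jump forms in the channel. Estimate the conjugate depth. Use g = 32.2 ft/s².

y₂ = 30.66 ft

Fr₁ = 5.016 (given).
By Bélanger, y₂/y₁ = ½[√(1 + 8Fr₁²) − 1] = ½[√202.28 − 1] = 6.611.
y₂ = 6.611 × 4.638 = 30.66 ft.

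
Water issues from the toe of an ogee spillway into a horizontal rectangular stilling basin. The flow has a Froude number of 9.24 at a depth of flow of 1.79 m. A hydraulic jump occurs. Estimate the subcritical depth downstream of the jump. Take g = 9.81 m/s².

y₂ = 22.5 m

Fr₁ = 9.24 (given).
By Bélanger, y₂/y₁ = ½[√(1 + 8Fr₁²) − 1] = ½[√684.0 − 1] = 12.6.
y₂ = 12.6 × 1.79 = 22.5 m.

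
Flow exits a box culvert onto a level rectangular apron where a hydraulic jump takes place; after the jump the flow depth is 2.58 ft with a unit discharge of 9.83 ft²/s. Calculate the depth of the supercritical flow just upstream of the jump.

V₂ = q/y₂ = 9.83/2.58 = 3.81 ft/s; Fr₂ = V₂/√(g·y₂) = 0.418.
Since the conjugate-depth ratio holds either way, y₁/y₂ = ½[√(1 + 8Fr₂²) − 1] = ½[√2.398 − 1] = 0.274.
y₁ = 0.274 × 2.58 = 0.708 ft.

y₁ = 0.708 ft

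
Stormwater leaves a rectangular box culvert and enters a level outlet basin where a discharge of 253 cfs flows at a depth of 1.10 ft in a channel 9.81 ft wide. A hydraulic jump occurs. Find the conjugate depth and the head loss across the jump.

y₂ = 5.60 ft; ΔE = 3.70 ft

q = Q/b = 253/9.81 = 25.8 ft²/s; V₁ = q/y₁ = 23.4 ft/s. Fr₁ = V₁/√(g·y₁) = 3.94.
Bélanger equation: y₂/y₁ = ½[√(1 + 8Fr₁²) − 1] = ½[√125.2 − 1] = 5.09.
y₂ = 5.09 × 1.10 = 5.60 ft.
Head loss: ΔE = (y₂ − y₁)³/(4y₁y₂) = (5.60 − 1.10)³/(4×1.10×5.60) = 91.3/24.7 = 3.70 ft.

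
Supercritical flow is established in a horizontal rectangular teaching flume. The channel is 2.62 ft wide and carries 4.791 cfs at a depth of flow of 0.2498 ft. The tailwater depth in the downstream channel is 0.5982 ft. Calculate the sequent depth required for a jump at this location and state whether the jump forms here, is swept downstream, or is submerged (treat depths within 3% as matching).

q = Q/b = 4.791/2.62 = 1.829 ft²/s; V₁ = q/y₁ = 7.320 ft/s. Fr₁ = V₁/√(g·y₁) = 2.581.
From the momentum equation for a rectangular channel, y₂/y₁ = ½[√(1 + 8Fr₁²) − 1] = ½[√54.297 − 1] = 3.184.
y₂ = 3.184 × 0.2498 = 0.7954 ft.
Tailwater y_tw = 0.5982 ft: y_tw < y₂, so the jump is swept downstream.

y₂ = 0.7954 ft; the jump is swept downstream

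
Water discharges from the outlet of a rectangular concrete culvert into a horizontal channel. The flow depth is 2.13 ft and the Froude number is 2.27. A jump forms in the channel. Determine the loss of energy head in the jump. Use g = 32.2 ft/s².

Fr₁ = 2.27 (given).
Conjugate-depth relation: y₂/y₁ = ½[√(1 + 8Fr₁²) − 1] = ½[√42.22 − 1] = 2.75.
y₂ = 2.75 × 2.13 = 5.86 ft.
Head loss: ΔE = (y₂ − y₁)³/(4y₁y₂) = (5.86 − 2.13)³/(4×2.13×5.86) = 51.7/49.9 = 1.04 ft.

ΔE = 1.04 ft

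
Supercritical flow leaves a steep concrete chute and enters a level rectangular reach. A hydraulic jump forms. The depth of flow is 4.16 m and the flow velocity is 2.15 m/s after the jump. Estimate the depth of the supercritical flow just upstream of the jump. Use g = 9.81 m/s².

y₁ = 0.792 m

Fr₂ = V₂/√(g·y₂) = 2.15/√(9.81×4.16) = 0.337.
Applying the sequent-depth relation in reverse, y₁/y₂ = ½[√(1 + 8Fr₂²) − 1] = ½[√1.906 − 1] = 0.190.
y₁ = 0.190 × 4.16 = 0.792 m.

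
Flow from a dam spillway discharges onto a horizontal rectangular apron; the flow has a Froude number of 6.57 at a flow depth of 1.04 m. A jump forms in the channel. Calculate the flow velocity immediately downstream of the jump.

Fr₁ = 6.57 (given).
Bélanger equation: y₂/y₁ = ½[√(1 + 8Fr₁²) − 1] = ½[√346.3 − 1] = 8.80.
y₂ = 8.80 × 1.04 = 9.16 m.
V₁ = Fr₁·√(g·y₁) = 6.57×√(9.81×1.04) = 21.0 m/s; q = V₁·y₁ = 21.8 m²/s.
V₂ = q/y₂ = 21.8/9.16 = 2.38 m/s.

V₂ = 2.38 m/s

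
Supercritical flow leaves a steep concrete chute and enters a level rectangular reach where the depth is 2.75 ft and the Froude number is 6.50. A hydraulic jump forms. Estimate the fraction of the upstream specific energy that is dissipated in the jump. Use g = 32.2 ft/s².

ΔE/E₁ = 0.594 (59.4%)

Fr₁ = 6.50 (given).
From the momentum equation for a rectangular channel, y₂/y₁ = ½[√(1 + 8Fr₁²) − 1] = ½[√339.0 − 1] = 8.71.
y₂ = 8.71 × 2.75 = 23.9 ft.
E₁ = y₁(1 + Fr₁²/2) = 2.75×(1 + 6.50²/2) = 60.8 ft. ΔE = (y₂ − y₁)³/(4y₁y₂) = 36.1 ft. ΔE/E₁ = 36.1/60.8 = 0.594.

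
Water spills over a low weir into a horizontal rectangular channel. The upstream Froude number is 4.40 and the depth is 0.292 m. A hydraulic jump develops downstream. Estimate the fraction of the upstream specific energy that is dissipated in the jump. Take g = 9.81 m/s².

Fr₁ = 4.40 (given).
Bélanger equation: y₂/y₁ = ½[√(1 + 8Fr₁²) − 1] = ½[√155.9 − 1] = 5.74.
y₂ = 5.74 × 0.292 = 1.68 m.
E₁ = y₁(1 + Fr₁²/2) = 0.292×(1 + 4.40²/2) = 3.12 m. ΔE = (y₂ − y₁)³/(4y₁y₂) = 1.36 m. ΔE/E₁ = 1.36/3.12 = 0.435.

ΔE/E₁ = 0.435 (43.5%)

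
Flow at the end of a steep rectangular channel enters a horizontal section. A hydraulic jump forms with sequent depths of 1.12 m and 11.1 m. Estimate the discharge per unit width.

q = 27.3 m²/s

For a rectangular channel the momentum equation gives q² = ½·g·y₁·y₂·(y₁ + y₂) = ½×9.81×1.12×11.1×12.2 = 745.
q = √745 = 27.3 m²/s.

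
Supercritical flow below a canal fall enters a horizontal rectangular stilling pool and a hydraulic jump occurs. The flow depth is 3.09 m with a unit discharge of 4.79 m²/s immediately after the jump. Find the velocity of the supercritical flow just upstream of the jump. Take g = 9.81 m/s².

V₁ = 11.1 m/s

V₂ = q/y₂ = 4.79/3.09 = 1.55 m/s; Fr₂ = V₂/√(g·y₂) = 0.282.
Since the conjugate-depth ratio holds either way, y₁/y₂ = ½[√(1 + 8Fr₂²) − 1] = ½[√1.634 − 1] = 0.139.
y₁ = 0.139 × 3.09 = 0.430 m.
V₁ = q/y₁ = 4.79/0.430 = 11.1 m/s.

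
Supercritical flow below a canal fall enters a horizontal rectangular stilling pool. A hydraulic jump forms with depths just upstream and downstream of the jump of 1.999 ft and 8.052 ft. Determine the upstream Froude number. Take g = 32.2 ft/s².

For a rectangular channel the momentum equation gives q² = ½·g·y₁·y₂·(y₁ + y₂) = ½×32.2×1.999×8.052×10.05 = 2605.
q = √2605 = 51.04 ft²/s.
V₁ = q/y₁ = 25.53 ft/s; Fr₁ = V₁/√(g·y₁) = 3.182.

Fr₁ = 3.182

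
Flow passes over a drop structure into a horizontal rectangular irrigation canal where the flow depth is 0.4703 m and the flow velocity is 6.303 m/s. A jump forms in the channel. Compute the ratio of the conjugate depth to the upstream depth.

y₂/y₁ = 3.680

Fr₁ = V₁/√(g·y₁) = 6.303/√(9.81×0.4703) = 2.934.
From the momentum equation for a rectangular channel, y₂/y₁ = ½[√(1 + 8Fr₁²) − 1] = ½[√69.888 − 1] = 3.680.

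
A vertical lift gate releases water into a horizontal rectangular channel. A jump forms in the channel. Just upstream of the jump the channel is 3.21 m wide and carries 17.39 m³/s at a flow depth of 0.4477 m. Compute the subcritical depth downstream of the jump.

y₂ = 3.439 m

q = Q/b = 17.39/3.21 = 5.417 m²/s; V₁ = q/y₁ = 12.10 m/s. Fr₁ = V₁/√(g·y₁) = 5.774.
Conjugate-depth relation: y₂/y₁ = ½[√(1 + 8Fr₁²) − 1] = ½[√267.72 − 1] = 7.681.
y₂ = 7.681 × 0.4477 = 3.439 m.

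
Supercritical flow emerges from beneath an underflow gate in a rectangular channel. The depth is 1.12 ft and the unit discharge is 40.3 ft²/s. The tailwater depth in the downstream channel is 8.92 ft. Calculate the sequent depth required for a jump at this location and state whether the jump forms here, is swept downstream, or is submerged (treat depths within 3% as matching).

V₁ = q/y₁ = 40.3/1.12 = 36.0 ft/s. Fr₁ = V₁/√(g·y₁) = 36.0/√(32.2×1.12) = 5.99.
Conjugate-depth relation: y₂/y₁ = ½[√(1 + 8Fr₁²) − 1] = ½[√288.2 − 1] = 7.99.
y₂ = 7.99 × 1.12 = 8.95 ft.
Tailwater y_tw = 8.92 ft: y_tw ≈ y₂, so the jump forms here.

y₂ = 8.95 ft; the jump forms here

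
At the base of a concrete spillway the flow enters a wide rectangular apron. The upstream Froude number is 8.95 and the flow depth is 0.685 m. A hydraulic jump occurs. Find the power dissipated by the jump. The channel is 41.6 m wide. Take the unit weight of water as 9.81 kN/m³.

Fr₁ = 8.95 (given).
Bélanger equation: y₂/y₁ = ½[√(1 + 8Fr₁²) − 1] = ½[√641.8 − 1] = 12.2.
y₂ = 12.2 × 0.685 = 8.33 m.
Head loss: ΔE = (y₂ − y₁)³/(4y₁y₂) = (8.33 − 0.685)³/(4×0.685×8.33) = 448/22.8 = 19.6 m.
V₁ = Fr₁·√(g·y₁) = 8.95×√(9.81×0.685) = 23.2 m/s; q = V₁·y₁ = 15.9 m²/s. Q = q·b = 15.9 × 41.6 = 661 m³/s. P = γ·Q·ΔE = 9.81 × 661 × 19.6 = 127122 kW.

P = 127122 kW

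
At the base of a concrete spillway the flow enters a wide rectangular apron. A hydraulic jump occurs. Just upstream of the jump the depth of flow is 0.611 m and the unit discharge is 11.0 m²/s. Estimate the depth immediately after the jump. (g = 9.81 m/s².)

y₂ = 6.06 m

V₁ = q/y₁ = 11.0/0.611 = 18.0 m/s. Fr₁ = V₁/√(g·y₁) = 18.0/√(9.81×0.611) = 7.35.
Bélanger equation: y₂/y₁ = ½[√(1 + 8Fr₁²) − 1] = ½[√433.6 − 1] = 9.91.
y₂ = 9.91 × 0.611 = 6.06 m.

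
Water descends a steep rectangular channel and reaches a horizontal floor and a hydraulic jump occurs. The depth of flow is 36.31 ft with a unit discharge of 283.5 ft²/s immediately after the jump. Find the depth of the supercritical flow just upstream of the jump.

y₁ = 3.457 ft

V₂ = q/y₂ = 283.5/36.31 = 7.808 ft/s; Fr₂ = V₂/√(g·y₂) = 0.2283.
From the momentum equation (using Fr₂), y₁/y₂ = ½[√(1 + 8Fr₂²) − 1] = ½[√1.4171 − 1] = 0.09521.
y₁ = 0.09521 × 36.31 = 3.457 ft.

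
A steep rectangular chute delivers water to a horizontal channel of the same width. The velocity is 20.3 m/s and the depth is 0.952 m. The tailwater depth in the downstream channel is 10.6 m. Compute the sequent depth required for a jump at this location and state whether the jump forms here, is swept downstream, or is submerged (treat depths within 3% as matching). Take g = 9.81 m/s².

y₂ = 8.48 m; the jump is submerged

Fr₁ = V₁/√(g·y₁) = 20.3/√(9.81×0.952) = 6.64.
From the momentum equation for a rectangular channel, y₂/y₁ = ½[√(1 + 8Fr₁²) − 1] = ½[√354.0 − 1] = 8.91.
y₂ = 8.91 × 0.952 = 8.48 m.
Tailwater y_tw = 10.6 m: y_tw > y₂, so the jump is submerged.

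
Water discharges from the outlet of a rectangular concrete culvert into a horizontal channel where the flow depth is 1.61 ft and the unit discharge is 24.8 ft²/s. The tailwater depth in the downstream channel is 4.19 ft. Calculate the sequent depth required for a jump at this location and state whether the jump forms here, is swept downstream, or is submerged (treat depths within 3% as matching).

y₂ = 4.13 ft; the jump forms here

V₁ = q/y₁ = 24.8/1.61 = 15.4 ft/s. Fr₁ = V₁/√(g·y₁) = 15.4/√(32.2×1.61) = 2.14.
Sequent-depth ratio: y₂/y₁ = ½[√(1 + 8Fr₁²) − 1] = ½[√37.62 − 1] = 2.57.
y₂ = 2.57 × 1.61 = 4.13 ft.
Tailwater y_tw = 4.19 ft: y_tw ≈ y₂, so the jump forms here.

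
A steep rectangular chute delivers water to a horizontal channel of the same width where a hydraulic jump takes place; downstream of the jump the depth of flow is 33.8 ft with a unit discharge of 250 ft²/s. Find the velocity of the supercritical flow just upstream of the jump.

V₂ = q/y₂ = 250/33.8 = 7.40 ft/s; Fr₂ = V₂/√(g·y₂) = 0.224.
From the momentum equation (using Fr₂), y₁/y₂ = ½[√(1 + 8Fr₂²) − 1] = ½[√1.402 − 1] = 0.0921.
y₁ = 0.0921 × 33.8 = 3.11 ft.
V₁ = q/y₁ = 250/3.11 = 80.3 ft/s.

V₁ = 80.3 ft/s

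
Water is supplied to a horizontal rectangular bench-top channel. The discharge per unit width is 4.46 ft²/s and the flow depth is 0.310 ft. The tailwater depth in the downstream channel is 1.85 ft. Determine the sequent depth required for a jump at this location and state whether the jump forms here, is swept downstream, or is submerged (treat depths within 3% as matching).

V₁ = q/y₁ = 4.46/0.310 = 14.4 ft/s. Fr₁ = V₁/√(g·y₁) = 14.4/√(32.2×0.310) = 4.55.
Sequent-depth ratio: y₂/y₁ = ½[√(1 + 8Fr₁²) − 1] = ½[√166.9 − 1] = 5.96.
y₂ = 5.96 × 0.310 = 1.85 ft.
Tailwater y_tw = 1.85 ft: y_tw ≈ y₂, so the jump forms here.

y₂ = 1.85 ft; the jump forms here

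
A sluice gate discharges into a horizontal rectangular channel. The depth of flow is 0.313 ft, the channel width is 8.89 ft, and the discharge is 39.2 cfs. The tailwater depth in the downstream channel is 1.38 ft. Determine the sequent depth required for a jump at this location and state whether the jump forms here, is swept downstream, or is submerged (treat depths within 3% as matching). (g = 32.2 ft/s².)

y₂ = 1.81 ft; the jump is swept downstream

q = Q/b = 39.2/8.89 = 4.41 ft²/s; V₁ = q/y₁ = 14.1 ft/s. Fr₁ = V₁/√(g·y₁) = 4.44.
Bélanger equation: y₂/y₁ = ½[√(1 + 8Fr₁²) − 1] = ½[√158.5 − 1] = 5.80.
y₂ = 5.80 × 0.313 = 1.81 ft.
Tailwater y_tw = 1.38 ft: y_tw < y₂, so the jump is swept downstream.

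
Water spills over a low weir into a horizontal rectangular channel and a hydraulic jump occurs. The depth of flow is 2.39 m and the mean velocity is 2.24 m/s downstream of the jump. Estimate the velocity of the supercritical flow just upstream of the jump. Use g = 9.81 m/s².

Fr₂ = V₂/√(g·y₂) = 2.24/√(9.81×2.39) = 0.463.
Since the conjugate-depth ratio holds either way, y₁/y₂ = ½[√(1 + 8Fr₂²) − 1] = ½[√2.712 − 1] = 0.323.
y₁ = 0.323 × 2.39 = 0.773 m.
V₁ = q/y₁ = 5.35/0.773 = 6.93 m/s.

V₁ = 6.93 m/s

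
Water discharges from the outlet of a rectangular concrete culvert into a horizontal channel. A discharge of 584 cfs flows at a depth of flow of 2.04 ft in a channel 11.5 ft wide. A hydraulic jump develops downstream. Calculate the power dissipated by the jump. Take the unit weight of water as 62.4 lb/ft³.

q = Q/b = 584/11.5 = 50.8 ft²/s; V₁ = q/y₁ = 24.9 ft/s. Fr₁ = V₁/√(g·y₁) = 3.07.
Sequent-depth ratio: y₂/y₁ = ½[√(1 + 8Fr₁²) − 1] = ½[√76.47 − 1] = 3.87.
y₂ = 3.87 × 2.04 = 7.90 ft.
V₂ = q/y₂ = 50.8/7.90 = 6.43 ft/s. E₁ = y₁ + V₁²/2g = 11.7 ft; E₂ = y₂ + V₂²/2g = 8.54 ft. ΔE = E₁ − E₂ = 3.12 ft.
P = γ·Q·ΔE/550 = 62.4 × 584 × 3.12 / 550 = 207 hp.

P = 207 hp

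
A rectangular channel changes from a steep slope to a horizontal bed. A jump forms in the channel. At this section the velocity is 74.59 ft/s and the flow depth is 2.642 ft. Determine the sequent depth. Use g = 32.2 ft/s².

Fr₁ = V₁/√(g·y₁) = 74.59/√(32.2×2.642) = 8.087.
Conjugate-depth relation: y₂/y₁ = ½[√(1 + 8Fr₁²) − 1] = ½[√524.19 − 1] = 10.95.
y₂ = 10.95 × 2.642 = 28.92 ft.

y₂ = 28.92 ft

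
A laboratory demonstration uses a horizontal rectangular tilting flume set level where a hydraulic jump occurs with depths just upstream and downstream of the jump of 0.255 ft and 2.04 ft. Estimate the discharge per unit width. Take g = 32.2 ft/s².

For a rectangular channel the momentum equation gives q² = ½·g·y₁·y₂·(y₁ + y₂) = ½×32.2×0.255×2.04×2.29 = 19.2.
q = √19.2 = 4.38 ft²/s.

q = 4.38 ft²/s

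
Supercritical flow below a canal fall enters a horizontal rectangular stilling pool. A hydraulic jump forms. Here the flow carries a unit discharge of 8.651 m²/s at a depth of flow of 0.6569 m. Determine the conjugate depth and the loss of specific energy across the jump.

y₂ = 4.502 m; ΔE = 4.806 m

V₁ = q/y₁ = 8.651/0.6569 = 13.17 m/s. Fr₁ = V₁/√(g·y₁) = 13.17/√(9.81×0.6569) = 5.188.
From the momentum equation for a rectangular channel, y₂/y₁ = ½[√(1 + 8Fr₁²) − 1] = ½[√216.31 − 1] = 6.854.
y₂ = 6.854 × 0.6569 = 4.502 m.
Head loss: ΔE = (y₂ − y₁)³/(4y₁y₂) = (4.502 − 0.6569)³/(4×0.6569×4.502) = 56.86/11.83 = 4.806 m.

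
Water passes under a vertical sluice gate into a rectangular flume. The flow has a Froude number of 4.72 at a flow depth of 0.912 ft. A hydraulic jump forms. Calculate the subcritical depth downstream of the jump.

Fr₁ = 4.72 (given).
Bélanger equation: y₂/y₁ = ½[√(1 + 8Fr₁²) − 1] = ½[√179.2 − 1] = 6.19.
y₂ = 6.19 × 0.912 = 5.65 ft.

y₂ = 5.65 ft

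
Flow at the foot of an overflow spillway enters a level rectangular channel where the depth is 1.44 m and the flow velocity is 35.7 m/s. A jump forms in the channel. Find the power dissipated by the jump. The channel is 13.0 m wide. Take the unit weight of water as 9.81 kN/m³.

P = 310588 kW

Fr₁ = V₁/√(g·y₁) = 35.7/√(9.81×1.44) = 9.50.
From the momentum equation for a rectangular channel, y₂/y₁ = ½[√(1 + 8Fr₁²) − 1] = ½[√722.8 − 1] = 12.9.
y₂ = 12.9 × 1.44 = 18.6 m.
q = V₁·y₁ = 35.7 × 1.44 = 51.4 m²/s. V₂ = q/y₂ = 51.4/18.6 = 2.76 m/s. E₁ = y₁ + V₁²/2g = 66.4 m; E₂ = y₂ + V₂²/2g = 19.0 m. ΔE = E₁ − E₂ = 47.4 m.
Q = q·b = 51.4 × 13.0 = 668 m³/s. P = γ·Q·ΔE = 9.81 × 668 × 47.4 = 310588 kW.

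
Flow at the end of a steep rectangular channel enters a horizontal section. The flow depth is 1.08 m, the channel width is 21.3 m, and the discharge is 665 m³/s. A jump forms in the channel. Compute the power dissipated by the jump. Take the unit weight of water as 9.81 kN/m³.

P = 197961 kW

q = Q/b = 665/21.3 = 31.2 m²/s; V₁ = q/y₁ = 28.9 m/s. Fr₁ = V₁/√(g·y₁) = 8.88.
From the momentum equation for a rectangular channel, y₂/y₁ = ½[√(1 + 8Fr₁²) − 1] = ½[√632.0 − 1] = 12.1.
y₂ = 12.1 × 1.08 = 13.0 m.
Head loss: ΔE = (y₂ − y₁)³/(4y₁y₂) = (13.0 − 1.08)³/(4×1.08×13.0) = 1709/56.3 = 30.3 m.
P = γ·Q·ΔE = 9.81 × 665 × 30.3 = 197961 kW.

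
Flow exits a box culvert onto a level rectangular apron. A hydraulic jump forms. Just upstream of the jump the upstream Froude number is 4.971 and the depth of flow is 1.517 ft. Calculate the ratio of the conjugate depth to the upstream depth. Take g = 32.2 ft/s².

y₂/y₁ = 6.548

Fr₁ = 4.971 (given).
From the momentum equation for a rectangular channel, y₂/y₁ = ½[√(1 + 8Fr₁²) − 1] = ½[√198.69 − 1] = 6.548.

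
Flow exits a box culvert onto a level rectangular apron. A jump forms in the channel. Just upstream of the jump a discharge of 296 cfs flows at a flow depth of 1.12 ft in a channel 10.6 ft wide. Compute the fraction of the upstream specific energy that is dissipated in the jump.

ΔE/E₁ = 0.409 (40.9%)

q = Q/b = 296/10.6 = 27.9 ft²/s; V₁ = q/y₁ = 24.9 ft/s. Fr₁ = V₁/√(g·y₁) = 4.15.
Sequent-depth ratio: y₂/y₁ = ½[√(1 + 8Fr₁²) − 1] = ½[√138.9 − 1] = 5.39.
y₂ = 5.39 × 1.12 = 6.04 ft.
E₁ = y₁ + V₁²/2g = 10.8 ft. ΔE = (y₂ − y₁)³/(4y₁y₂) = 4.40 ft. ΔE/E₁ = 4.40/10.8 = 0.409.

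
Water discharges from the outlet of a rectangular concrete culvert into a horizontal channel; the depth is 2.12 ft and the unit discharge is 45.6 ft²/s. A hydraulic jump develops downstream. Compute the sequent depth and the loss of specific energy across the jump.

V₁ = q/y₁ = 45.6/2.12 = 21.5 ft/s. Fr₁ = V₁/√(g·y₁) = 21.5/√(32.2×2.12) = 2.60.
By Bélanger, y₂/y₁ = ½[√(1 + 8Fr₁²) − 1] = ½[√55.22 − 1] = 3.22.
y₂ = 3.22 × 2.12 = 6.82 ft.
Head loss: ΔE = (y₂ − y₁)³/(4y₁y₂) = (6.82 − 2.12)³/(4×2.12×6.82) = 104/57.8 = 1.79 ft.

y₂ = 6.82 ft; ΔE = 1.79 ft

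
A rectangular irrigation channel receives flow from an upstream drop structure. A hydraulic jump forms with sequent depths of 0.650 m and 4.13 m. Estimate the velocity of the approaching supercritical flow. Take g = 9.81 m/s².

V₁ = 12.2 m/s

For a rectangular channel the momentum equation gives q² = ½·g·y₁·y₂·(y₁ + y₂) = ½×9.81×0.650×4.13×4.78 = 62.9.
q = √62.9 = 7.93 m²/s.
V₁ = q/y₁ = 7.93/0.650 = 12.2 m/s.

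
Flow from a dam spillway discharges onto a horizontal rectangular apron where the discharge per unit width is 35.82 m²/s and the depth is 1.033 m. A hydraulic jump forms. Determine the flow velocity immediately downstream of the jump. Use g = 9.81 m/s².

V₁ = q/y₁ = 35.82/1.033 = 34.68 m/s. Fr₁ = V₁/√(g·y₁) = 34.68/√(9.81×1.033) = 10.89.
Sequent-depth ratio: y₂/y₁ = ½[√(1 + 8Fr₁²) − 1] = ½[√950.23 − 1] = 14.91.
y₂ = 14.91 × 1.033 = 15.41 m.
V₂ = q/y₂ = 35.82/15.41 = 2.325 m/s.

V₂ = 2.325 m/s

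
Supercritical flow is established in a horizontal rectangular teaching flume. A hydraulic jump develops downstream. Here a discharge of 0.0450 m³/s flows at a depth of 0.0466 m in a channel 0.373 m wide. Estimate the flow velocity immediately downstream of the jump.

V₂ = 0.524 m/s

q = Q/b = 0.0450/0.373 = 0.121 m²/s; V₁ = q/y₁ = 2.59 m/s. Fr₁ = V₁/√(g·y₁) = 3.83.
Bélanger equation: y₂/y₁ = ½[√(1 + 8Fr₁²) − 1] = ½[√118.3 − 1] = 4.94.
y₂ = 4.94 × 0.0466 = 0.230 m.
V₂ = q/y₂ = 0.121/0.230 = 0.524 m/s.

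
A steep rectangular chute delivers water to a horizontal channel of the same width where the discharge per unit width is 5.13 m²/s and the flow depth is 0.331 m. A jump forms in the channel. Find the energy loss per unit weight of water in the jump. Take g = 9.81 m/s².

V₁ = q/y₁ = 5.13/0.331 = 15.5 m/s. Fr₁ = V₁/√(g·y₁) = 15.5/√(9.81×0.331) = 8.60.
By Bélanger, y₂/y₁ = ½[√(1 + 8Fr₁²) − 1] = ½[√592.8 − 1] = 11.7.
y₂ = 11.7 × 0.331 = 3.86 m.
V₂ = q/y₂ = 5.13/3.86 = 1.33 m/s. E₁ = y₁ + V₁²/2g = 12.6 m; E₂ = y₂ + V₂²/2g = 3.95 m. ΔE = E₁ − E₂ = 8.62 m.

ΔE = 8.62 m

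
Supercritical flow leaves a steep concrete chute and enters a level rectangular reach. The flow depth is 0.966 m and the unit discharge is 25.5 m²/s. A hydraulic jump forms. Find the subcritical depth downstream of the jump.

V₁ = q/y₁ = 25.5/0.966 = 26.4 m/s. Fr₁ = V₁/√(g·y₁) = 26.4/√(9.81×0.966) = 8.58.
Sequent-depth ratio: y₂/y₁ = ½[√(1 + 8Fr₁²) − 1] = ½[√589.3 − 1] = 11.6.
y₂ = 11.6 × 0.966 = 11.2 m.

y₂ = 11.2 m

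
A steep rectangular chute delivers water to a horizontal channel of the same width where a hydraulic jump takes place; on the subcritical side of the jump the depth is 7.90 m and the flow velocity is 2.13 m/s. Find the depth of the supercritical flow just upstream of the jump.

Fr₂ = V₂/√(g·y₂) = 2.13/√(9.81×7.90) = 0.242.
Since the conjugate-depth ratio holds either way, y₁/y₂ = ½[√(1 + 8Fr₂²) − 1] = ½[√1.468 − 1] = 0.106.
y₁ = 0.106 × 7.90 = 0.836 m.

y₁ = 0.836 m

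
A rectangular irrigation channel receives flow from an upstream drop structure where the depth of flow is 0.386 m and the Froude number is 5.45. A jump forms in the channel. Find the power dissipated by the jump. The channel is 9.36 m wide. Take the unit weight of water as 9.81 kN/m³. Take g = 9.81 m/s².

Fr₁ = 5.45 (given).
From the momentum equation for a rectangular channel, y₂/y₁ = ½[√(1 + 8Fr₁²) − 1] = ½[√238.6 − 1] = 7.22.
y₂ = 7.22 × 0.386 = 2.79 m.
Head loss: ΔE = (y₂ − y₁)³/(4y₁y₂) = (2.79 − 0.386)³/(4×0.386×2.79) = 13.9/4.31 = 3.22 m.
V₁ = Fr₁·√(g·y₁) = 5.45×√(9.81×0.386) = 10.6 m/s; q = V₁·y₁ = 4.09 m²/s. Q = q·b = 4.09 × 9.36 = 38.3 m³/s. P = γ·Q·ΔE = 9.81 × 38.3 × 3.22 = 1211 kW.

P = 1211 kW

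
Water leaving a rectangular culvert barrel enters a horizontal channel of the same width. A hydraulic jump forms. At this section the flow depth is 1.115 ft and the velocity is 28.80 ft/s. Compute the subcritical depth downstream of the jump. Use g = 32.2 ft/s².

Fr₁ = V₁/√(g·y₁) = 28.80/√(32.2×1.115) = 4.806.
Bélanger equation: y₂/y₁ = ½[√(1 + 8Fr₁²) − 1] = ½[√185.82 − 1] = 6.316.
y₂ = 6.316 × 1.115 = 7.042 ft.

y₂ = 7.042 ft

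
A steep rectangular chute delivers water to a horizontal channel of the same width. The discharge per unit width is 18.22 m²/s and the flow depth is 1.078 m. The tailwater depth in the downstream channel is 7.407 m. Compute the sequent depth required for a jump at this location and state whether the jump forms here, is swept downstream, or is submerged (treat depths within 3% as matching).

y₂ = 7.403 m; the jump forms here

V₁ = q/y₁ = 18.22/1.078 = 16.90 m/s. Fr₁ = V₁/√(g·y₁) = 16.90/√(9.81×1.078) = 5.197.
Bélanger equation: y₂/y₁ = ½[√(1 + 8Fr₁²) − 1] = ½[√217.10 − 1] = 6.867.
y₂ = 6.867 × 1.078 = 7.403 m.
Tailwater y_tw = 7.407 m: y_tw ≈ y₂, so the jump forms here.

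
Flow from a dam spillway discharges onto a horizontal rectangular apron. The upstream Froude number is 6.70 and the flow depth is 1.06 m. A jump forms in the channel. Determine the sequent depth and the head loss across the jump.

Fr₁ = 6.70 (given).
Bélanger equation: y₂/y₁ = ½[√(1 + 8Fr₁²) − 1] = ½[√360.1 − 1] = 8.99.
y₂ = 8.99 × 1.06 = 9.53 m.
Head loss: ΔE = (y₂ − y₁)³/(4y₁y₂) = (9.53 − 1.06)³/(4×1.06×9.53) = 607/40.4 = 15.0 m.

y₂ = 9.53 m; ΔE = 15.0 m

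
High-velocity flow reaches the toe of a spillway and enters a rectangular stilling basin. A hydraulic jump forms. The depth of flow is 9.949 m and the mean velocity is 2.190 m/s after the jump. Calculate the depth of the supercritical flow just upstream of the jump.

Fr₂ = V₂/√(g·y₂) = 2.190/√(9.81×9.949) = 0.2217.
Since the conjugate-depth ratio holds either way, y₁/y₂ = ½[√(1 + 8Fr₂²) − 1] = ½[√1.3931 − 1] = 0.09015.
y₁ = 0.09015 × 9.949 = 0.8969 m.

y₁ = 0.8969 m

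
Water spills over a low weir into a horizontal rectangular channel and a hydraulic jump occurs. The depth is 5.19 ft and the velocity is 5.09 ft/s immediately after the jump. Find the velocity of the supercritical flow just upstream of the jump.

Fr₂ = V₂/√(g·y₂) = 5.09/√(32.2×5.19) = 0.394.
Since the conjugate-depth ratio holds either way, y₁/y₂ = ½[√(1 + 8Fr₂²) − 1] = ½[√2.240 − 1] = 0.248.
y₁ = 0.248 × 5.19 = 1.29 ft.
V₁ = q/y₁ = 26.4/1.29 = 20.5 ft/s.

V₁ = 20.5 ft/s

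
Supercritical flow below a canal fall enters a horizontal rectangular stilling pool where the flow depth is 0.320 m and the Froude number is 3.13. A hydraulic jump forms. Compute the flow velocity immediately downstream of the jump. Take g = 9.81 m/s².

Fr₁ = 3.13 (given).
Sequent-depth ratio: y₂/y₁ = ½[√(1 + 8Fr₁²) − 1] = ½[√79.38 − 1] = 3.95.
y₂ = 3.95 × 0.320 = 1.27 m.
V₁ = Fr₁·√(g·y₁) = 3.13×√(9.81×0.320) = 5.55 m/s; q = V₁·y₁ = 1.77 m²/s.
V₂ = q/y₂ = 1.77/1.27 = 1.40 m/s.

V₂ = 1.40 m/s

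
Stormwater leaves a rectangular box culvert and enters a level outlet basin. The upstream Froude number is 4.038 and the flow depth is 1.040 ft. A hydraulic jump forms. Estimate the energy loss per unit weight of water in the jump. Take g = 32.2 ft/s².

ΔE = 3.767 ft

Fr₁ = 4.038 (given).
Sequent-depth ratio: y₂/y₁ = ½[√(1 + 8Fr₁²) − 1] = ½[√131.44 − 1] = 5.232.
y₂ = 5.232 × 1.040 = 5.442 ft.
Head loss: ΔE = (y₂ − y₁)³/(4y₁y₂) = (5.442 − 1.040)³/(4×1.040×5.442) = 85.29/22.64 = 3.767 ft.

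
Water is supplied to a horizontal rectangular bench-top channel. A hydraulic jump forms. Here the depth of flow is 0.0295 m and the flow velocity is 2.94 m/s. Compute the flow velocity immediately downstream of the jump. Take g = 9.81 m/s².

Fr₁ = V₁/√(g·y₁) = 2.94/√(9.81×0.0295) = 5.47.
From the momentum equation for a rectangular channel, y₂/y₁ = ½[√(1 + 8Fr₁²) − 1] = ½[√239.9 − 1] = 7.25.
y₂ = 7.25 × 0.0295 = 0.214 m.
q = V₁·y₁ = 2.94 × 0.0295 = 0.0867 m²/s.
V₂ = q/y₂ = 0.0867/0.214 = 0.406 m/s.

V₂ = 0.406 m/s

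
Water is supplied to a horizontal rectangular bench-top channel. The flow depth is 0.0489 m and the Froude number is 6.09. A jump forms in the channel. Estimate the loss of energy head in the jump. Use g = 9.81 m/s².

ΔE = 0.545 m

Fr₁ = 6.09 (given).
Bélanger equation: y₂/y₁ = ½[√(1 + 8Fr₁²) − 1] = ½[√297.7 − 1] = 8.13.
y₂ = 8.13 × 0.0489 = 0.397 m.
V₁ = Fr₁·√(g·y₁) = 6.09×√(9.81×0.0489) = 4.22 m/s; q = V₁·y₁ = 0.206 m²/s. V₂ = q/y₂ = 0.206/0.397 = 0.519 m/s. E₁ = y₁ + V₁²/2g = 0.956 m; E₂ = y₂ + V₂²/2g = 0.411 m. ΔE = E₁ − E₂ = 0.545 m.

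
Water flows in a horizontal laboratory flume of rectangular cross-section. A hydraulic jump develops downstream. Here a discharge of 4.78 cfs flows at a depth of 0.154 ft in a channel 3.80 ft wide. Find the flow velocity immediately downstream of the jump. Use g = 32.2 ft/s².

q = Q/b = 4.78/3.80 = 1.26 ft²/s; V₁ = q/y₁ = 8.17 ft/s. Fr₁ = V₁/√(g·y₁) = 3.67.
Conjugate-depth relation: y₂/y₁ = ½[√(1 + 8Fr₁²) − 1] = ½[√108.6 − 1] = 4.71.
y₂ = 4.71 × 0.154 = 0.726 ft.
V₂ = q/y₂ = 1.26/0.726 = 1.73 ft/s.

V₂ = 1.73 ft/s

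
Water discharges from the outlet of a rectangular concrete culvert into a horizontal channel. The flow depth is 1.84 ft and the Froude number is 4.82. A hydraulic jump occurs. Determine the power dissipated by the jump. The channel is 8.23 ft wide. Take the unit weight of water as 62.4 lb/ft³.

P = 703 hp

Fr₁ = 4.82 (given).
Sequent-depth ratio: y₂/y₁ = ½[√(1 + 8Fr₁²) − 1] = ½[√186.9 − 1] = 6.33.
y₂ = 6.33 × 1.84 = 11.7 ft.
V₁ = Fr₁·√(g·y₁) = 4.82×√(32.2×1.84) = 37.1 ft/s; q = V₁·y₁ = 68.3 ft²/s. V₂ = q/y₂ = 68.3/11.7 = 5.86 ft/s. E₁ = y₁ + V₁²/2g = 23.2 ft; E₂ = y₂ + V₂²/2g = 12.2 ft. ΔE = E₁ − E₂ = 11.0 ft.
Q = q·b = 68.3 × 8.23 = 562 cfs. P = γ·Q·ΔE/550 = 62.4 × 562 × 11.0 / 550 = 703 hp.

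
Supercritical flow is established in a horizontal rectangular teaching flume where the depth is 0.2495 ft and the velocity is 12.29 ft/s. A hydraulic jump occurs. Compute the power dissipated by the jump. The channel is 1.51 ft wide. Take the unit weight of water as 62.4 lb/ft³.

Fr₁ = V₁/√(g·y₁) = 12.29/√(32.2×0.2495) = 4.336.
Sequent-depth ratio: y₂/y₁ = ½[√(1 + 8Fr₁²) − 1] = ½[√151.41 − 1] = 5.652.
y₂ = 5.652 × 0.2495 = 1.410 ft.
Head loss: ΔE = (y₂ − y₁)³/(4y₁y₂) = (1.410 − 0.2495)³/(4×0.2495×1.410) = 1.564/1.407 = 1.111 ft.
q = V₁·y₁ = 12.29 × 0.2495 = 3.066 ft²/s. Q = q·b = 3.066 × 1.51 = 4.630 cfs. P = γ·Q·ΔE/550 = 62.4 × 4.630 × 1.111 / 550 = 0.5837 hp.

P = 0.5837 hp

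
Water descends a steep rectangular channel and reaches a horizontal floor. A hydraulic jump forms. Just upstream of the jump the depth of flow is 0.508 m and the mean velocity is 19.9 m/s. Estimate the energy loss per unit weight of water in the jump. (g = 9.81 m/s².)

ΔE = 14.4 m

Fr₁ = V₁/√(g·y₁) = 19.9/√(9.81×0.508) = 8.91.
Bélanger equation: y₂/y₁ = ½[√(1 + 8Fr₁²) − 1] = ½[√636.7 − 1] = 12.1.
y₂ = 12.1 × 0.508 = 6.16 m.
q = V₁·y₁ = 19.9 × 0.508 = 10.1 m²/s. V₂ = q/y₂ = 10.1/6.16 = 1.64 m/s. E₁ = y₁ + V₁²/2g = 20.7 m; E₂ = y₂ + V₂²/2g = 6.29 m. ΔE = E₁ − E₂ = 14.4 m.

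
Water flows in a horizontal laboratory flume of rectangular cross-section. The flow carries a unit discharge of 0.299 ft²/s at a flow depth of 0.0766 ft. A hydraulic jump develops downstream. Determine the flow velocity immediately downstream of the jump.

V₂ = 1.28 ft/s

V₁ = q/y₁ = 0.299/0.0766 = 3.90 ft/s. Fr₁ = V₁/√(g·y₁) = 3.90/√(32.2×0.0766) = 2.49.
Bélanger equation: y₂/y₁ = ½[√(1 + 8Fr₁²) − 1] = ½[√50.42 − 1] = 3.05.
y₂ = 3.05 × 0.0766 = 0.234 ft.
V₂ = q/y₂ = 0.299/0.234 = 1.28 ft/s.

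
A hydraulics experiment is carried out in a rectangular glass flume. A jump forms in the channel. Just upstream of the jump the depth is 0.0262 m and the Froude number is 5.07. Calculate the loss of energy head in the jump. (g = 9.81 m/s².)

Fr₁ = 5.07 (given).
Bélanger equation: y₂/y₁ = ½[√(1 + 8Fr₁²) − 1] = ½[√206.6 − 1] = 6.69.
y₂ = 6.69 × 0.0262 = 0.175 m.
Head loss: ΔE = (y₂ − y₁)³/(4y₁y₂) = (0.175 − 0.0262)³/(4×0.0262×0.175) = 0.00331/0.0184 = 0.180 m.

ΔE = 0.180 m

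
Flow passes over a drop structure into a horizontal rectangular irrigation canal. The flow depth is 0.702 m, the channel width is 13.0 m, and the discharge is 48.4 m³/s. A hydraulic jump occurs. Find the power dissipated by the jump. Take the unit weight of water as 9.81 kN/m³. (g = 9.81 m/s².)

q = Q/b = 48.4/13.0 = 3.72 m²/s; V₁ = q/y₁ = 5.30 m/s. Fr₁ = V₁/√(g·y₁) = 2.02.
Bélanger equation: y₂/y₁ = ½[√(1 + 8Fr₁²) − 1] = ½[√33.67 − 1] = 2.40.
y₂ = 2.40 × 0.702 = 1.69 m.
Head loss: ΔE = (y₂ − y₁)³/(4y₁y₂) = (1.69 − 0.702)³/(4×0.702×1.69) = 0.952/4.73 = 0.201 m.
P = γ·Q·ΔE = 9.81 × 48.4 × 0.201 = 95.5 kW.

P = 95.5 kW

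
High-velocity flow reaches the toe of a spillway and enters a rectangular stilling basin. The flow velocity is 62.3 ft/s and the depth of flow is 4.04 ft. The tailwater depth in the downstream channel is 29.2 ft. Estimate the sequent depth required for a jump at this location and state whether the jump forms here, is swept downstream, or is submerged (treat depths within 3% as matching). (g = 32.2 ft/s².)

Fr₁ = V₁/√(g·y₁) = 62.3/√(32.2×4.04) = 5.46.
Conjugate-depth relation: y₂/y₁ = ½[√(1 + 8Fr₁²) − 1] = ½[√239.7 − 1] = 7.24.
y₂ = 7.24 × 4.04 = 29.3 ft.
Tailwater y_tw = 29.2 ft: y_tw ≈ y₂, so the jump forms here.

y₂ = 29.3 ft; the jump forms here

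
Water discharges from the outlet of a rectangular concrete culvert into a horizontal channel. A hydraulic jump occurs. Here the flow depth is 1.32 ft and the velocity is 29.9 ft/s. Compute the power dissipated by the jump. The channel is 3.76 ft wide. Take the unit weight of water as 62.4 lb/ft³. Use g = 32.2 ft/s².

P = 116 hp

Fr₁ = V₁/√(g·y₁) = 29.9/√(32.2×1.32) = 4.59.
From the momentum equation for a rectangular channel, y₂/y₁ = ½[√(1 + 8Fr₁²) − 1] = ½[√169.3 − 1] = 6.01.
y₂ = 6.01 × 1.32 = 7.93 ft.
q = V₁·y₁ = 29.9 × 1.32 = 39.5 ft²/s. V₂ = q/y₂ = 39.5/7.93 = 4.98 ft/s. E₁ = y₁ + V₁²/2g = 15.2 ft; E₂ = y₂ + V₂²/2g = 8.31 ft. ΔE = E₁ − E₂ = 6.89 ft.
Q = q·b = 39.5 × 3.76 = 148 cfs. P = γ·Q·ΔE/550 = 62.4 × 148 × 6.89 / 550 = 116 hp.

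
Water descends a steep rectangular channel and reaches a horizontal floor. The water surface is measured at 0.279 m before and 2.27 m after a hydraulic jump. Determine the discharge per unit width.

q = 2.81 m²/s

For a rectangular channel the momentum equation gives q² = ½·g·y₁·y₂·(y₁ + y₂) = ½×9.81×0.279×2.27×2.55 = 7.92.
q = √7.92 = 2.81 m²/s.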